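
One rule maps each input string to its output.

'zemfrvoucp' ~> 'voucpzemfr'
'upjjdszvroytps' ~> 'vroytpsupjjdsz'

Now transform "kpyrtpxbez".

pxbezkpyrt

What's happening: swap the front and back halves of the string.
So "kpyrtpxbez" becomes "pxbezkpyrt".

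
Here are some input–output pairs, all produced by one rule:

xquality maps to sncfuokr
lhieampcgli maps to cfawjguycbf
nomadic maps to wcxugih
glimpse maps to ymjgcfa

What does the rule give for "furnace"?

ywuhloz

The pattern: shift every letter 6 places backward in the alphabet (wrapping around), then reverse the string.
Starting from "furnace": after the first operation, "zolhuwy"; after the second, "ywuhloz".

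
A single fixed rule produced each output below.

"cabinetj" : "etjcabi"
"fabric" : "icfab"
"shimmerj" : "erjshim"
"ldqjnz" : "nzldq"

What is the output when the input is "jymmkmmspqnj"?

What's happening: swap the front and back halves of the string, then delete the first character.
Applying both steps to "jymmkmmspqnj": "mspqnjjymmkm", then "spqnjjymmkm".

spqnjjymmkm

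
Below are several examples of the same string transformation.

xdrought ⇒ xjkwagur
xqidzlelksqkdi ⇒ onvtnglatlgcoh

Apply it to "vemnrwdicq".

zglftyhpqu

Rule — swap the front and back halves of the string, then shift every letter 3 places forward in the alphabet (wrapping around).
On "vemnrwdicq": the first step gives "wdicqvemnr", and the second then gives "zglftyhpqu".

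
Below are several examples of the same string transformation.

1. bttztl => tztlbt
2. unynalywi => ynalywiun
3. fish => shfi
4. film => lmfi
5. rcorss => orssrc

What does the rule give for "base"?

Looking at the pairs, the operation is to move the first 2 characters to the end (rotate left by 2).
Doing the same to "base": "seba".

seba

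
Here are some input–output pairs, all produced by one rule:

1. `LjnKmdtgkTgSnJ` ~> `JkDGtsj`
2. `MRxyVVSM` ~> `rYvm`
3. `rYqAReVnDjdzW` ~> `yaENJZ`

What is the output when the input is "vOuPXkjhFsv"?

opKHS

Rule — flip the case of every letter, then keep every other character starting from the second (positions 2nd, 4th, 6th, ...).
On "vOuPXkjhFsv": the first step gives "VoUpxKJHfSV", and the second then gives "opKHS".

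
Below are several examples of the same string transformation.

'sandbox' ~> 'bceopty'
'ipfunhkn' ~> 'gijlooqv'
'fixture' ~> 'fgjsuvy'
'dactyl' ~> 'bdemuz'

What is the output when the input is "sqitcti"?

The pattern: sort the characters into alphabetical order, then shift every letter 1 place forward in the alphabet (wrapping around).
Working it through for "sqitcti": intermediate "ciiqstt", final "djjrtuu".
(Check on "sandbox": → "abdnosx" → "bceopty" ✓)

djjrtuu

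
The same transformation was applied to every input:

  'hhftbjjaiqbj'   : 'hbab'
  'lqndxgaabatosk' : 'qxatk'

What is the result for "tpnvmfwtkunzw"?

pmtn

In each case the input is transformed by: keep one character in every 3, starting at position 2 (positions 2nd, 5th, 8th, ...).
For "tpnvmfwtkunzw" the result is "pmtn".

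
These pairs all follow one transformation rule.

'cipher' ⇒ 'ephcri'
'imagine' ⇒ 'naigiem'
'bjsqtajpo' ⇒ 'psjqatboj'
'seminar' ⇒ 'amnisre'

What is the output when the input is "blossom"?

oossbml

Rule — take characters alternately from the front and the back (1st, last, 2nd, 2nd-last, ...), then move the first 3 characters to the end (rotate left by 3).
Working it through for "blossom": intermediate "bmlooss", final "oossbml".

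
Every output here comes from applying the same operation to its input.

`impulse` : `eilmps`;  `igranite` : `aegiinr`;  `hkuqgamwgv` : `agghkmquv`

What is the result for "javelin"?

Rule — sort the characters into alphabetical order, then delete the last character.
Starting from "javelin": after the first operation, "aeijlnv"; after the second, "aeijln".
(Check on "hkuqgamwgv": → "agghkmquvw" → "agghkmquv" ✓)

aeijln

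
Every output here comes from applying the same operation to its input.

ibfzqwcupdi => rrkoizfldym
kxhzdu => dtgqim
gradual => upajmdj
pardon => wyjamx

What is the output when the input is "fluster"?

aoudbcn

Each output is the input with this applied: move the last character to the front, then shift every letter 9 places forward in the alphabet (wrapping around).
Applying that to "fluster" gives "aoudbcn".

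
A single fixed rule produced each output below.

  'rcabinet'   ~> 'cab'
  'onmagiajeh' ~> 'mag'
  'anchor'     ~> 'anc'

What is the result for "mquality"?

What's happening: swap the front and back halves of the string, then keep only the last 3 characters.
Working it through for "mquality": intermediate "litymqua", final "qua".
(Check on "rcabinet": → "inetrcab" → "cab" ✓)

qua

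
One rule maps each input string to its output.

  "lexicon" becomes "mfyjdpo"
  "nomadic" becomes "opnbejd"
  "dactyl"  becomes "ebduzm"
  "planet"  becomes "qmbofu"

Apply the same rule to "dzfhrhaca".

eagisibdb

The rule is to shift every letter 1 place forward in the alphabet (wrapping around).
"dzfhrhaca" → "eagisibdb".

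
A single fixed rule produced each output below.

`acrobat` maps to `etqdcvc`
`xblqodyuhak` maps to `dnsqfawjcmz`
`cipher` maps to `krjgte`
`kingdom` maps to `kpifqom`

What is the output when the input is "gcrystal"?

The rule is to move the first character to the end, then shift every letter 2 places forward in the alphabet (wrapping around).
On "gcrystal": the first step gives "crystalg", and the second then gives "etauvcni".

etauvcni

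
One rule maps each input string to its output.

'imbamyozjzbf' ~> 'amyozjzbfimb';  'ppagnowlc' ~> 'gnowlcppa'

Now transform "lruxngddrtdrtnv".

xngddrtdrtnvlru

The transformation: move the first 3 characters to the end (rotate left by 3).
Doing the same to "lruxngddrtdrtnv": "xngddrtdrtnvlru".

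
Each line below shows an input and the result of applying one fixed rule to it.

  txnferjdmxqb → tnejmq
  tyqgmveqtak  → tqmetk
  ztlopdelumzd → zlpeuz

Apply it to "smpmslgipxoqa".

spsgpoa

Rule — keep every other character starting from the first (positions 1st, 3rd, 5th, ...).
"smpmslgipxoqa" → "spsgpoa".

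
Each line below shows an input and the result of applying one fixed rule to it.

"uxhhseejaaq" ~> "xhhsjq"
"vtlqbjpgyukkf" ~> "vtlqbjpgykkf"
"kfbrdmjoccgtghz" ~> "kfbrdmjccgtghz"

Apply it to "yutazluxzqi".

ytzlxzq

The pattern: remove every vowel.
Applying that to "yutazluxzqi" gives "ytzlxzq".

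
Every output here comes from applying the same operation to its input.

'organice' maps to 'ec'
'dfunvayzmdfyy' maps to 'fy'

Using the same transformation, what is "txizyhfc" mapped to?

cf

Looking at the pairs, the operation is to swap each adjacent pair of characters (1↔2, 3↔4, ...), then keep only the last 2 characters.
"txizyhfc" → "xtzihycf" → "cf".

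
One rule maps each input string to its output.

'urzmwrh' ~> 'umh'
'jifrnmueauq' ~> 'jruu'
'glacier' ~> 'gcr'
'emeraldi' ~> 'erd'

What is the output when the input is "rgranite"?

Looking at the pairs, the operation is to keep one character in every 3, starting at position 1 (positions 1st, 4th, 7th, ...).
Doing the same to "rgranite": "rat".

rat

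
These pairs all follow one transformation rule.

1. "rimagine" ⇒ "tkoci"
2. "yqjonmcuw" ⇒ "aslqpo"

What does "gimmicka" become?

In each case the input is transformed by: delete the last 3 characters, then shift every letter 2 places forward in the alphabet (wrapping around).
For "gimmicka", step one produces "gimmi"; step two turns that into "ikook".

ikook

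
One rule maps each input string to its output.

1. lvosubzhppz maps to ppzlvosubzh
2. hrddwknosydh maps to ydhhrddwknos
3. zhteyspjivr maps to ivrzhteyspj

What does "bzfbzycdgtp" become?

gtpbzfbzycd

In each case the input is transformed by: move the last 3 characters to the front (rotate right by 3).
Applying that to "bzfbzycdgtp" gives "gtpbzfbzycd".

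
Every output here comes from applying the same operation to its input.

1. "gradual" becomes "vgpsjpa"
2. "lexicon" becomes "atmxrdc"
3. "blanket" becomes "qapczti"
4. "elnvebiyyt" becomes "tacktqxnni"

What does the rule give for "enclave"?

tcrapkt

What's happening: shift every letter 11 places backward in the alphabet (wrapping around).
Applying that to "enclave" gives "tcrapkt".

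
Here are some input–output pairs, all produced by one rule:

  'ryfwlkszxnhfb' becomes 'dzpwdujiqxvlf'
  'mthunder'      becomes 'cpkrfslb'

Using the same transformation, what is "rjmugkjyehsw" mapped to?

quphkseihwcf

Each output is the input with this applied: move the last 2 characters to the front (rotate right by 2), then shift every letter 2 places backward in the alphabet (wrapping around).
Working it through for "rjmugkjyehsw": intermediate "swrjmugkjyeh", final "quphkseihwcf".
(Check on "ryfwlkszxnhfb": → "fbryfwlkszxnh" → "dzpwdujiqxvlf" ✓)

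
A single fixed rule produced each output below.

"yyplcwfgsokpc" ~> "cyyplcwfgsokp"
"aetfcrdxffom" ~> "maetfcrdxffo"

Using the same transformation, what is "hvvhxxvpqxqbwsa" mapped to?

Looking at the pairs, the operation is to move the last character to the front.
Doing the same to "hvvhxxvpqxqbwsa": "ahvvhxxvpqxqbws".

ahvvhxxvpqxqbws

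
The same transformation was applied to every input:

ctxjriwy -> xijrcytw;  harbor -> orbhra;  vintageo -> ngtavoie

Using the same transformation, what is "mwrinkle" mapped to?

rkinmewl

Looking at the pairs, the operation is to take characters alternately from the front and the back (1st, last, 2nd, 2nd-last, ...), then swap the front and back halves of the string.
So "mwrinkle" becomes "rkinmewl".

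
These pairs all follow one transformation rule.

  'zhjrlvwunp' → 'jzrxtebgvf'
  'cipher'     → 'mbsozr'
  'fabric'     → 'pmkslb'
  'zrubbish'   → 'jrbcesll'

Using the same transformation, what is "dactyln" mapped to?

In each case the input is transformed by: shift every letter 10 places forward in the alphabet (wrapping around), then take characters alternately from the front and the back (1st, last, 2nd, 2nd-last, ...).
"dactyln" → "nkmdivx" → "nxkvmid".
(Check on "zhjrlvwunp": → "jrtbvfgexz" → "jzrxtebgvf" ✓)

nxkvmid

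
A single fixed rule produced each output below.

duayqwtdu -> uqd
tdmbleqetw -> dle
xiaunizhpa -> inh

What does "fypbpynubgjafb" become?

The pattern: keep one character in every 3, starting at position 2 (positions 2nd, 5th, 8th, ...).
Applying that to "fypbpynubgjafb" gives "ypujb".

ypujb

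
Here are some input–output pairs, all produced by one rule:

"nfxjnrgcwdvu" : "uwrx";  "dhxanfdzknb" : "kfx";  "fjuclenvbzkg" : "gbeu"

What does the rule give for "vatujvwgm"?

What's happening: keep one character in every 3, starting at position 3 (positions 3rd, 6th, 9th, ...), then reverse the string.
On "vatujvwgm" that produces "mvt".

mvt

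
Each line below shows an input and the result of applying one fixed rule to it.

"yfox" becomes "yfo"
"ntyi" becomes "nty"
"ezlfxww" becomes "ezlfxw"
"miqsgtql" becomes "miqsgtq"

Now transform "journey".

journe

What's happening: delete the last character.
On "journey" that produces "journe".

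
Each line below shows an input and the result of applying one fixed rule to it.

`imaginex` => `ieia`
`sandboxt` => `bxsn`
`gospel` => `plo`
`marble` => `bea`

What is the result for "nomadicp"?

dcnm

The rule is to swap the front and back halves of the string, then keep every other character starting from the first (positions 1st, 3rd, 5th, ...).
On "nomadicp": the first step gives "dicpnoma", and the second then gives "dcnm".
(Check on "imaginex": → "ineximag" → "ieia" ✓)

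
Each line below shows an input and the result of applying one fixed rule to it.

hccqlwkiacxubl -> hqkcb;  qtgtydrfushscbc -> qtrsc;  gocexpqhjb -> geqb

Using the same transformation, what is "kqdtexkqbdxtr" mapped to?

ktkdr

In each case the input is transformed by: keep one character in every 3, starting at position 1 (positions 1st, 4th, 7th, ...).
Applying that to "kqdtexkqbdxtr" gives "ktkdr".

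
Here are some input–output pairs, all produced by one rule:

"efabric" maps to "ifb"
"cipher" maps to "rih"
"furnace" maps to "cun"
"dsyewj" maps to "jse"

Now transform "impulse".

The pattern: keep every other character starting from the second (positions 2nd, 4th, 6th, ...), then move the last character to the front.
For "impulse", step one produces "mus"; step two turns that into "smu".
(Check on "efabric": → "fbi" → "ifb" ✓)

smu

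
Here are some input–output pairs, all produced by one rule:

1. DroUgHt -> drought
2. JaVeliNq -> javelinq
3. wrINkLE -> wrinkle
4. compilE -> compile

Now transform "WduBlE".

The rule is to convert every letter to lowercase.
On "WduBlE" that produces "wduble".

wduble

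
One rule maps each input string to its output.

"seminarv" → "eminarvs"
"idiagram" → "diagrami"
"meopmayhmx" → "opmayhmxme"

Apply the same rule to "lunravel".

The transformation: move the last 3 characters to the front (rotate right by 3), then swap the front and back halves of the string.
For "lunravel" the result is "unravell".

unravell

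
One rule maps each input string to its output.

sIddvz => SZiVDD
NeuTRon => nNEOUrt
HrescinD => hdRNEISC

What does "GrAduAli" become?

gIRLaaDU

Each output is the input with this applied: take characters alternately from the front and the back (1st, last, 2nd, 2nd-last, ...), then flip the case of every letter.
"GrAduAli" → "GirlAAdu" → "gIRLaaDU".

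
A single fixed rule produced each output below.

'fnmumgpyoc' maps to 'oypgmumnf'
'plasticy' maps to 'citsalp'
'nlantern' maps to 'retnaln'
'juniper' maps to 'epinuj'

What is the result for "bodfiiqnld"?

Looking at the pairs, the operation is to delete the last character, then reverse the string.
Starting from "bodfiiqnld": after the first operation, "bodfiiqnl"; after the second, "lnqiifdob".

lnqiifdob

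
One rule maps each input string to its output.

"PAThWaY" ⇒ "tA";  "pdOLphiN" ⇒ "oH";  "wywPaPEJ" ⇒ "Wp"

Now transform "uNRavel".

rE

The pattern: keep one character in every 3, starting at position 3 (positions 3rd, 6th, 9th, ...), then flip the case of every letter.
Working it through for "uNRavel": intermediate "Re", final "rE".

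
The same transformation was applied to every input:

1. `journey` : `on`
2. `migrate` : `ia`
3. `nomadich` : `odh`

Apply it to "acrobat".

Looking at the pairs, the operation is to keep one character in every 3, starting at position 2 (positions 2nd, 5th, 8th, ...).
Doing the same to "acrobat": "cb".

cb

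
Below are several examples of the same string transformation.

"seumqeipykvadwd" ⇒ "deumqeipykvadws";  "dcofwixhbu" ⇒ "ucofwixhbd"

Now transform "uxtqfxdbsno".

The pattern: swap the first and last characters.
So "uxtqfxdbsno" becomes "oxtqfxdbsnu".

oxtqfxdbsnu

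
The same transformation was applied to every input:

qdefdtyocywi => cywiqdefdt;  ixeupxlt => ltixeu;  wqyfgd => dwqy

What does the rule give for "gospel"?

Looking at the pairs, the operation is to swap the front and back halves of the string, then delete the first 2 characters.
Starting from "gospel": after the first operation, "pelgos"; after the second, "lgos".
(Check on "qdefdtyocywi": → "yocywiqdefdt" → "cywiqdefdt" ✓)

lgos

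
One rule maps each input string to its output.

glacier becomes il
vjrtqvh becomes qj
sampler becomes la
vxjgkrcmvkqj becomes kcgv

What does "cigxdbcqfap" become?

fbg

In each case the input is transformed by: reverse the string, then keep one character in every 3, starting at position 3 (positions 3rd, 6th, 9th, ...).
For "cigxdbcqfap", step one produces "pafqcbdxgic"; step two turns that into "fbg".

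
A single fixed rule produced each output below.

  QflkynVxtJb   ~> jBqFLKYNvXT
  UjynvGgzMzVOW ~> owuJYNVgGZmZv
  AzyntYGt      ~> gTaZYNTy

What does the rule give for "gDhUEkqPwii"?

IIGdHueKQpW

The pattern: flip the case of every letter, then move the last 2 characters to the front (rotate right by 2).
So "gDhUEkqPwii" becomes "IIGdHueKQpW".
(Check on "UjynvGgzMzVOW": → "uJYNVgGZmZvow" → "owuJYNVgGZmZv" ✓)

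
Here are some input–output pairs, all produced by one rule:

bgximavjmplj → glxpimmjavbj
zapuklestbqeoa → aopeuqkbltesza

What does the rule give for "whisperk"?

Each output is the input with this applied: take characters alternately from the front and the back (1st, last, 2nd, 2nd-last, ...), then move the first 2 characters to the end (rotate left by 2).
Starting from "whisperk": after the first operation, "wkhriesp"; after the second, "hriespwk".

hriespwk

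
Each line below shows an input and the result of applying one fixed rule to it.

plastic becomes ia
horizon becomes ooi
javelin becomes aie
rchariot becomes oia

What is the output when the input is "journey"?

oeu

The pattern: take characters alternately from the front and the back (1st, last, 2nd, 2nd-last, ...), then keep only the vowels.
On "journey": the first step gives "jyoeunr", and the second then gives "oeu".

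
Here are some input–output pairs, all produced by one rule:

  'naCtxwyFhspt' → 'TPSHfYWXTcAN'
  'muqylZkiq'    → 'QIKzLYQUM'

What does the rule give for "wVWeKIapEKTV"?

Looking at the pairs, the operation is to reverse the string, then flip the case of every letter.
Starting from "wVWeKIapEKTV": after the first operation, "VTKEpaIKeWVw"; after the second, "vtkePAikEwvW".

vtkePAikEwvW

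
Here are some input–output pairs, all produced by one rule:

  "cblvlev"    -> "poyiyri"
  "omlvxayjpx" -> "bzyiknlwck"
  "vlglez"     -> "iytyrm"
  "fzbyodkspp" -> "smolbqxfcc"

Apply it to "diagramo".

Rule — shift every letter 13 places forward in the alphabet (wrapping around) — i.e. ROT13.
Doing the same to "diagramo": "qvntenzb".

qvntenzb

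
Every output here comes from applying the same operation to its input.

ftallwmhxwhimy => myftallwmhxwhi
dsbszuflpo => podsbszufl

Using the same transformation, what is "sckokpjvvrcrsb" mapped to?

Looking at the pairs, the operation is to move the last 2 characters to the front (rotate right by 2).
On "sckokpjvvrcrsb" that produces "sbsckokpjvvrcr".

sbsckokpjvvrcr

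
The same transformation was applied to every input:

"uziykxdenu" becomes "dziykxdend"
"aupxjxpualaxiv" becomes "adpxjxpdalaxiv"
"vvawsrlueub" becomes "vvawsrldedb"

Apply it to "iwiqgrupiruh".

iwiqgrdpirdh

Looking at the pairs, the operation is to replace every "u" with "d".
"iwiqgrupiruh" → "iwiqgrdpirdh".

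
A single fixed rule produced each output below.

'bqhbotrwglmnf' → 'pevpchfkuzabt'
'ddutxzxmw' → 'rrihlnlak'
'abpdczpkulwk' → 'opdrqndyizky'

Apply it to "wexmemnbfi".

Rule — shift every letter 12 places backward in the alphabet (wrapping around).
"wexmemnbfi" → "kslasabptw".

kslasabptw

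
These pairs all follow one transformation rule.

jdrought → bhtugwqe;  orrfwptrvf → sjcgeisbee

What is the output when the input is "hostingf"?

gvatsubf

The transformation: shift every letter 13 places forward in the alphabet (wrapping around) — i.e. ROT13, then move the first 3 characters to the end (rotate left by 3).
For "hostingf", step one produces "ubfgvats"; step two turns that into "gvatsubf".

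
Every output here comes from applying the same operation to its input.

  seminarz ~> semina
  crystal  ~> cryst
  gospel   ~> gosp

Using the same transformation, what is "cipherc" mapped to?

The rule is to delete the last 2 characters.
"cipherc" → "ciphe".

ciphe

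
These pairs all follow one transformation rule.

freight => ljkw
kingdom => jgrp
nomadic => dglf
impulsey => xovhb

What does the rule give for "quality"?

What's happening: delete the first 3 characters, then shift every letter 3 places forward in the alphabet (wrapping around).
Applying both steps to "quality": "lity", then "olwb".

olwb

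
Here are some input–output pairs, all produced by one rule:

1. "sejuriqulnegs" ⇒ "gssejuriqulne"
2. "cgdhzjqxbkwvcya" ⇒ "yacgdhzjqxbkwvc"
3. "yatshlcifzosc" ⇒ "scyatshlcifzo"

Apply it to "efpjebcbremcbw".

bwefpjebcbremc

What's happening: move the last 2 characters to the front (rotate right by 2).
For "efpjebcbremcbw" the result is "bwefpjebcbremc".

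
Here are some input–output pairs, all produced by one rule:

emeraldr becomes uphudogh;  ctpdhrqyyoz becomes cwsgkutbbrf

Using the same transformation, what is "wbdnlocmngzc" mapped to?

fegqorfpqjcz

Looking at the pairs, the operation is to shift every letter 3 places forward in the alphabet (wrapping around), then swap the first and last characters.
For "wbdnlocmngzc", step one produces "zegqorfpqjcf"; step two turns that into "fegqorfpqjcz".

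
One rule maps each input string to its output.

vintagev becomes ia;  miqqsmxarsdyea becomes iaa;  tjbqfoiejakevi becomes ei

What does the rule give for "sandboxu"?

Rule — keep one character in every 3, starting at position 2 (positions 2nd, 5th, 8th, ...), then keep only the vowels.
Applying both steps to "sandboxu": "abu", then "au".
(Check on "vintagev": → "iav" → "ia" ✓)

au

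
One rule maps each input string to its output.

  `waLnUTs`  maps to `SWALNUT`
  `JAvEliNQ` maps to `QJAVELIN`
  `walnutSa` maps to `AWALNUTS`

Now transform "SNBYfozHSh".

HSNBYFOZHS

Looking at the pairs, the operation is to move the last character to the front, then convert every letter to uppercase.
On "SNBYfozHSh" that produces "HSNBYFOZHS".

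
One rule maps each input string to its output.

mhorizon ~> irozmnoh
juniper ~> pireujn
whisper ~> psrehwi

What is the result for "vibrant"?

artnivb

Rule — move the first 3 characters to the end (rotate left by 3), then swap each adjacent pair of characters (1↔2, 3↔4, ...).
For "vibrant", step one produces "rantvib"; step two turns that into "artnivb".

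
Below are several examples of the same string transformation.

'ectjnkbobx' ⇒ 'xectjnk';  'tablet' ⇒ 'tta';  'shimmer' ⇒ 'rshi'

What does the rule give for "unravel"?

The rule is to move the last character to the front, then delete the last 3 characters.
"unravel" → "lunrave" → "lunr".

lunr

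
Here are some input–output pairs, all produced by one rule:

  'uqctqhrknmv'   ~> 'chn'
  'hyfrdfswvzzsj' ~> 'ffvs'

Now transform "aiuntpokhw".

Looking at the pairs, the operation is to keep one character in every 3, starting at position 3 (positions 3rd, 6th, 9th, ...).
Applying that to "aiuntpokhw" gives "uph".

uph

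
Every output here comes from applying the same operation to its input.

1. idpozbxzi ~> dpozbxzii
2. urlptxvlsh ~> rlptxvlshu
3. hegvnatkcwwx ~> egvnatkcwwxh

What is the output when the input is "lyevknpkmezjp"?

Looking at the pairs, the operation is to move the first character to the end.
Doing the same to "lyevknpkmezjp": "yevknpkmezjpl".

yevknpkmezjpl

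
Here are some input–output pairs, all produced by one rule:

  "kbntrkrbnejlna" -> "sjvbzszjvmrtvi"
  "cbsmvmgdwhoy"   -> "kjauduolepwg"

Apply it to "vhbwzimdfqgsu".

Each output is the input with this applied: shift every letter 8 places forward in the alphabet (wrapping around).
So "vhbwzimdfqgsu" becomes "dpjehqulnyoac".

dpjehqulnyoac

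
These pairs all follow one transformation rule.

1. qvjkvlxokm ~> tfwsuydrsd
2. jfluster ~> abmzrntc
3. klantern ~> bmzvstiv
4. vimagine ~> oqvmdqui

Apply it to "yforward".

eizlgnwz

The pattern: swap the front and back halves of the string, then shift every letter 8 places forward in the alphabet (wrapping around).
For "yforward", step one produces "wardyfor"; step two turns that into "eizlgnwz".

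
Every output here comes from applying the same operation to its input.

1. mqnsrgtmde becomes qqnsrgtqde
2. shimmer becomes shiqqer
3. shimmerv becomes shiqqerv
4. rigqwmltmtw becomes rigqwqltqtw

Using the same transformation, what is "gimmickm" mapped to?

The pattern: replace every "m" with "q".
On "gimmickm" that produces "giqqickq".

giqqickq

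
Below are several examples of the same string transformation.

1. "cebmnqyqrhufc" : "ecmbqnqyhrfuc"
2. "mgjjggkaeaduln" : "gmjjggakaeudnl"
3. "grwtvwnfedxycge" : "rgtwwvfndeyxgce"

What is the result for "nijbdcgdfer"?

In each case the input is transformed by: swap each adjacent pair of characters (1↔2, 3↔4, ...).
On "nijbdcgdfer" that produces "inbjcddgefr".

inbjcddgefr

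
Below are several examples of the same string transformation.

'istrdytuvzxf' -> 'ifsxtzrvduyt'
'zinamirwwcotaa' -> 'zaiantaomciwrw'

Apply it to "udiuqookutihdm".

Looking at the pairs, the operation is to take characters alternately from the front and the back (1st, last, 2nd, 2nd-last, ...).
For "udiuqookutihdm" the result is "umddihuiqtouok".

umddihuiqtouok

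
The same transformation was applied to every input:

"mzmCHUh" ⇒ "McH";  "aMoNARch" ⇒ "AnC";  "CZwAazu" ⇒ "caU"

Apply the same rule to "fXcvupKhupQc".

What's happening: keep one character in every 3, starting at position 1 (positions 1st, 4th, 7th, ...), then flip the case of every letter.
Applying both steps to "fXcvupKhupQc": "fvKp", then "FVkP".

FVkP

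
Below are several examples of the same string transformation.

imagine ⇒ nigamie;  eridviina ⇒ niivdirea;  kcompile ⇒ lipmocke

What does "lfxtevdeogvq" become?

What's happening: reverse the string, then move the first character to the end.
Starting from "lfxtevdeogvq": after the first operation, "qvgoedvetxfl"; after the second, "vgoedvetxflq".

vgoedvetxflq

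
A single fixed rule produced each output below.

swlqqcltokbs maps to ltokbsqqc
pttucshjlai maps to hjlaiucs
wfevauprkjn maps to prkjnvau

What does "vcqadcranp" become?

Each output is the input with this applied: delete the first 3 characters, then move the first 3 characters to the end (rotate left by 3).
Working it through for "vcqadcranp": intermediate "adcranp", final "ranpadc".

ranpadc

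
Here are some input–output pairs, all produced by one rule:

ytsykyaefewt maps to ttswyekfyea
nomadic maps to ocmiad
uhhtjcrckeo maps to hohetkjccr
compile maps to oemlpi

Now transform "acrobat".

ctraob

Looking at the pairs, the operation is to delete the first character, then take characters alternately from the front and the back (1st, last, 2nd, 2nd-last, ...).
On "acrobat": the first step gives "crobat", and the second then gives "ctraob".
(Check on "uhhtjcrckeo": → "hhtjcrckeo" → "hohetkjccr" ✓)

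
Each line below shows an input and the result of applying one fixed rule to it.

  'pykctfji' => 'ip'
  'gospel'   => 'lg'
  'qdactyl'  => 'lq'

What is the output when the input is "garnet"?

tg

The rule is to move the first character to the end, then keep only the last 2 characters.
Starting from "garnet": after the first operation, "arnetg"; after the second, "tg".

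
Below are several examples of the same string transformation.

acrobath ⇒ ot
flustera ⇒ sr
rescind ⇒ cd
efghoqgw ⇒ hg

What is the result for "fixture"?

te

Looking at the pairs, the operation is to move the first character to the end, then keep one character in every 3, starting at position 3 (positions 3rd, 6th, 9th, ...).
Doing the same to "fixture": "te".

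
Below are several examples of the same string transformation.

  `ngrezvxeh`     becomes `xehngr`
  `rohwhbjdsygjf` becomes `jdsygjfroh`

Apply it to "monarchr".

hrmon

Each output is the input with this applied: move the first 3 characters to the end (rotate left by 3), then delete the first 3 characters.
On "monarchr": the first step gives "archrmon", and the second then gives "hrmon".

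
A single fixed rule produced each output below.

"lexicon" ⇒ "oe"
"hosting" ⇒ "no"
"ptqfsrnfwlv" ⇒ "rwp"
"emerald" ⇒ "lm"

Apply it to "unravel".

Looking at the pairs, the operation is to move the first 3 characters to the end (rotate left by 3), then keep one character in every 3, starting at position 3 (positions 3rd, 6th, 9th, ...).
On "unravel": the first step gives "avelunr", and the second then gives "en".

en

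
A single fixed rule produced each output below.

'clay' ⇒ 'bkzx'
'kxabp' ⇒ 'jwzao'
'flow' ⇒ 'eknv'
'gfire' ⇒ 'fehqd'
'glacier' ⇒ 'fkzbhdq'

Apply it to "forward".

enqvzqc

In each case the input is transformed by: shift every letter 1 place backward in the alphabet (wrapping around).
So "forward" becomes "enqvzqc".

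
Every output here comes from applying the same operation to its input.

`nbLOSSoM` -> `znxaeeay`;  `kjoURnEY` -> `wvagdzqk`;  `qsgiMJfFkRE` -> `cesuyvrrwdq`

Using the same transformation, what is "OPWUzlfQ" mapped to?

The rule is to shift every letter 12 places forward in the alphabet (wrapping around), then convert every letter to lowercase.
Applying both steps to "OPWUzlfQ": "ABIGlxrC", then "abiglxrc".
(Check on "qsgiMJfFkRE": → "cesuYVrRwDQ" → "cesuyvrrwdq" ✓)

abiglxrc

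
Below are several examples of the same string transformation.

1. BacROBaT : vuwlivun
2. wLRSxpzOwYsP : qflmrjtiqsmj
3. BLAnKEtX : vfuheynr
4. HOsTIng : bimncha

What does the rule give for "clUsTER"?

Each output is the input with this applied: shift every letter 6 places backward in the alphabet (wrapping around), then convert every letter to lowercase.
Working it through for "clUsTER": intermediate "wfOmNYL", final "wfomnyl".

wfomnyl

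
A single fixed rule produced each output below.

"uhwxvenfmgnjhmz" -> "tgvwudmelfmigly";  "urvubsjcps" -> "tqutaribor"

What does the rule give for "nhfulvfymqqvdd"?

mgetkuexlppucc

The transformation: shift every letter 1 place backward in the alphabet (wrapping around).
So "nhfulvfymqqvdd" becomes "mgetkuexlppucc".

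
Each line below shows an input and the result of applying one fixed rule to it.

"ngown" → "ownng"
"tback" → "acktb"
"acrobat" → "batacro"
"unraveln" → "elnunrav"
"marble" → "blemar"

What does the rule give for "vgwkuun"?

uunvgwk

The transformation: move the last 3 characters to the front (rotate right by 3).
"vgwkuun" → "uunvgwk".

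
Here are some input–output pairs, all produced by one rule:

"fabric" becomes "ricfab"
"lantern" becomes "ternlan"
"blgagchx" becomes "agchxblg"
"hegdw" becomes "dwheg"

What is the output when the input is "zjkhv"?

Rule — move the first 3 characters to the end (rotate left by 3).
Doing the same to "zjkhv": "hvzjk".

hvzjk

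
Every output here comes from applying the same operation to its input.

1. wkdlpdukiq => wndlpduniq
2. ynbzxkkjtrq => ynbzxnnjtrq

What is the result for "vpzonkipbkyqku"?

vpzonnipbnyqnu

In each case the input is transformed by: replace every "k" with "n".
"vpzonkipbkyqku" → "vpzonnipbnyqnu".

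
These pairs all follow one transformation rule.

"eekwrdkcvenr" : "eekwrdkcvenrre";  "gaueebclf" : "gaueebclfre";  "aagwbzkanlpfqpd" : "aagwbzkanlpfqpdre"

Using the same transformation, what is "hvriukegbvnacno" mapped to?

hvriukegbvnacnore

The pattern: append "re".
Doing the same to "hvriukegbvnacno": "hvriukegbvnacnore".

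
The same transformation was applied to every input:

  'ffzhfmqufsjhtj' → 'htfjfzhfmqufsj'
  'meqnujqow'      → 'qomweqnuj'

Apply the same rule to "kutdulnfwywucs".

ucksutdulnfwyw

Each output is the input with this applied: swap the first and last characters, then move the last 3 characters to the front (rotate right by 3).
Working it through for "kutdulnfwywucs": intermediate "sutdulnfwywuck", final "ucksutdulnfwyw".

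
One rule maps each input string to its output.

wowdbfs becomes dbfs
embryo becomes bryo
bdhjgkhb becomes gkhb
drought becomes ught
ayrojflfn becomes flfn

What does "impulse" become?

ulse

The transformation: keep only the last 4 characters.
Applying that to "impulse" gives "ulse".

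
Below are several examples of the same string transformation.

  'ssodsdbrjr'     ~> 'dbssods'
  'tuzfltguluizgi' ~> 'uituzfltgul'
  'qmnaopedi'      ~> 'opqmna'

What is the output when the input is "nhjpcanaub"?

annhjpc

Rule — delete the last 3 characters, then move the last 2 characters to the front (rotate right by 2).
Working it through for "nhjpcanaub": intermediate "nhjpcan", final "annhjpc".
(Check on "qmnaopedi": → "qmnaop" → "opqmna" ✓)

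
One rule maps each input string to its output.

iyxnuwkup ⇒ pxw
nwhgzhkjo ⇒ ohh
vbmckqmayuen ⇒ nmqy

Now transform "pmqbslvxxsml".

lqlx

Each output is the input with this applied: keep one character in every 3, starting at position 3 (positions 3rd, 6th, 9th, ...), then move the last character to the front.
Working it through for "pmqbslvxxsml": intermediate "qlxl", final "lqlx".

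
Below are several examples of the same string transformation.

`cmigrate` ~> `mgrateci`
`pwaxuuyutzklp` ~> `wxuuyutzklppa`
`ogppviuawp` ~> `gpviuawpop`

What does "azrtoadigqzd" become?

Looking at the pairs, the operation is to move the first 2 characters to the end (rotate left by 2), then swap the first and last characters.
On "azrtoadigqzd": the first step gives "rtoadigqzdaz", and the second then gives "ztoadigqzdar".

ztoadigqzdar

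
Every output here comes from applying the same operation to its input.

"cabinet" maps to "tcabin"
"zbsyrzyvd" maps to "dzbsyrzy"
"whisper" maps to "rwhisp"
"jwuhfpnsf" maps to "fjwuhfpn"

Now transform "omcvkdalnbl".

Each output is the input with this applied: move the last character to the front, then delete the last character.
Doing the same to "omcvkdalnbl": "lomcvkdaln".

lomcvkdaln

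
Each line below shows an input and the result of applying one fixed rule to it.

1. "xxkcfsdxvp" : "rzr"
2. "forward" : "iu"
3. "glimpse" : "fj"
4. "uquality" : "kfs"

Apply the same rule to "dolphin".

ib

Looking at the pairs, the operation is to keep one character in every 3, starting at position 2 (positions 2nd, 5th, 8th, ...), then shift every letter 6 places backward in the alphabet (wrapping around).
Applying that to "dolphin" gives "ib".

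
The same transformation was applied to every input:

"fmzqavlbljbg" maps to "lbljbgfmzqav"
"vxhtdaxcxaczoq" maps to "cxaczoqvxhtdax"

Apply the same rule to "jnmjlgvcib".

Rule — swap the front and back halves of the string.
Doing the same to "jnmjlgvcib": "gvcibjnmjl".

gvcibjnmjl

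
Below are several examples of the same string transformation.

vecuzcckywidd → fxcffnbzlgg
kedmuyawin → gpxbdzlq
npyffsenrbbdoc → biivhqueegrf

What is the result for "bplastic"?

odvwlf

In each case the input is transformed by: shift every letter 3 places forward in the alphabet (wrapping around), then delete the first 2 characters.
On "bplastic": the first step gives "esodvwlf", and the second then gives "odvwlf".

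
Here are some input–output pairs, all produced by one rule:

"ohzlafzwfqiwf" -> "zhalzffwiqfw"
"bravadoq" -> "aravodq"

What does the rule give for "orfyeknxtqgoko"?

What's happening: delete the first character, then swap each adjacent pair of characters (1↔2, 3↔4, ...).
"orfyeknxtqgoko" → "rfyeknxtqgoko" → "freynktxgqkoo".
(Check on "ohzlafzwfqiwf": → "hzlafzwfqiwf" → "zhalzffwiqfw" ✓)

freynktxgqkoo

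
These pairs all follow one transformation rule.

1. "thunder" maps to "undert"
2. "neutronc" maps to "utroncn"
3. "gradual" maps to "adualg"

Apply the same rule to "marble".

Rule — move the first character to the end, then delete the first character.
"marble" → "arblem" → "rblem".

rblem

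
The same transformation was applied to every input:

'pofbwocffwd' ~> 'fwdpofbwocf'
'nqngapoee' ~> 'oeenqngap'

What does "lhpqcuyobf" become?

obflhpqcuy

In each case the input is transformed by: move the last 3 characters to the front (rotate right by 3).
For "lhpqcuyobf" the result is "obflhpqcuy".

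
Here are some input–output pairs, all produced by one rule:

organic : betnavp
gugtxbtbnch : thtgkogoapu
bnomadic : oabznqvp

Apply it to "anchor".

napube

Rule — shift every letter 13 places forward in the alphabet (wrapping around) — i.e. ROT13.
For "anchor" the result is "napube".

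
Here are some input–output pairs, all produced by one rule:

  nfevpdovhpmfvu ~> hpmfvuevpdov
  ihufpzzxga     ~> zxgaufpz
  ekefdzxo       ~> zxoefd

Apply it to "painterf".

The transformation: delete the first 2 characters, then swap the front and back halves of the string.
For "painterf", step one produces "interf"; step two turns that into "erfint".

erfint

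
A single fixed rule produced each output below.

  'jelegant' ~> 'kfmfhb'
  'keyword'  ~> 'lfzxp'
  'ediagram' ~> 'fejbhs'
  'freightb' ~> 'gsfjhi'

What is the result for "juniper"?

The rule is to shift every letter 1 place forward in the alphabet (wrapping around), then delete the last 2 characters.
For "juniper", step one produces "kvojqfs"; step two turns that into "kvojq".

kvojq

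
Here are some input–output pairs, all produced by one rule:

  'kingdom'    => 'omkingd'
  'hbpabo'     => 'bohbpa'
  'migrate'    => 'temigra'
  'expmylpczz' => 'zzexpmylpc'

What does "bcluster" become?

What's happening: move the last 2 characters to the front (rotate right by 2).
Applying that to "bcluster" gives "erbclust".

erbclust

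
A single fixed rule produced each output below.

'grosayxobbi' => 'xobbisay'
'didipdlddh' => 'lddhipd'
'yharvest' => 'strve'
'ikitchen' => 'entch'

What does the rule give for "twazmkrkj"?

The transformation: delete the first 3 characters, then move the first 3 characters to the end (rotate left by 3).
"twazmkrkj" → "zmkrkj" → "rkjzmk".

rkjzmk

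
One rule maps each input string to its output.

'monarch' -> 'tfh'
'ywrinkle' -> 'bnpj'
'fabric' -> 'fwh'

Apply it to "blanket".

qsj

The rule is to keep every other character starting from the second (positions 2nd, 4th, 6th, ...), then shift every letter 5 places forward in the alphabet (wrapping around).
Starting from "blanket": after the first operation, "lne"; after the second, "qsj".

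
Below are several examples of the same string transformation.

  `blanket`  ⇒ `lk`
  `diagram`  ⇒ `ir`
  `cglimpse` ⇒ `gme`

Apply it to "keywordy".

Rule — keep one character in every 3, starting at position 2 (positions 2nd, 5th, 8th, ...).
Applying that to "keywordy" gives "eoy".

eoy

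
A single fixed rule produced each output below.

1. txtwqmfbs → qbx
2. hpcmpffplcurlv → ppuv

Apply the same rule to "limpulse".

ue

The rule is to move the first 2 characters to the end (rotate left by 2), then keep one character in every 3, starting at position 3 (positions 3rd, 6th, 9th, ...).
"limpulse" → "mpulseli" → "ue".
(Check on "hpcmpffplcurlv": → "cmpffplcurlvhp" → "ppuv" ✓)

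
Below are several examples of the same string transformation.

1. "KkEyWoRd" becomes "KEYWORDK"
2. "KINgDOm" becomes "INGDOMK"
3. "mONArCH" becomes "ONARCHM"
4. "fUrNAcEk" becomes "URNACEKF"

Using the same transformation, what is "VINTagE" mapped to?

The pattern: move the first character to the end, then convert every letter to uppercase.
For "VINTagE", step one produces "INTagEV"; step two turns that into "INTAGEV".
(Check on "fUrNAcEk": → "UrNAcEkf" → "URNACEKF" ✓)

INTAGEV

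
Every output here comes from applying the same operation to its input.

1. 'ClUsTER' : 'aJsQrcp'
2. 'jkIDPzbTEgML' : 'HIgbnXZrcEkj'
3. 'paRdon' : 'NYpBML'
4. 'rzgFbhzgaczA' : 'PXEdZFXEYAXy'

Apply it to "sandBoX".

Looking at the pairs, the operation is to flip the case of every letter, then shift every letter 2 places backward in the alphabet (wrapping around).
Starting from "sandBoX": after the first operation, "SANDbOx"; after the second, "QYLBzMv".
(Check on "ClUsTER": → "cLuSter" → "aJsQrcp" ✓)

QYLBzMv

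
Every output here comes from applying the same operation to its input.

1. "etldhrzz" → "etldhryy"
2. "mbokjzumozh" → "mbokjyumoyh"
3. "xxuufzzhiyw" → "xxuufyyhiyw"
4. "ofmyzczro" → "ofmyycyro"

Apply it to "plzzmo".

plyymo

Rule — replace every "z" with "y".
Doing the same to "plzzmo": "plyymo".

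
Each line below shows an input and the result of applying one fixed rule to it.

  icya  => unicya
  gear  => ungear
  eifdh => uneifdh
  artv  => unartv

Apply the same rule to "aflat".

unaflat

Each output is the input with this applied: prepend "un".
For "aflat" the result is "unaflat".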